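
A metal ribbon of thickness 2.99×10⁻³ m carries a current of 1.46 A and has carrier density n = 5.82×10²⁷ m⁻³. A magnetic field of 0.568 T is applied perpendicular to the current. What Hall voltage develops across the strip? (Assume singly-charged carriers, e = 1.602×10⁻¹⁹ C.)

V_H ≈ 2.97×10⁻⁷ V

V_H = IB/(n e t).
V_H = (1.46)(0.568)/((5.82×10²⁷)(1.602×10⁻¹⁹)(2.99×10⁻³)) ≈ 2.97×10⁻⁷ V.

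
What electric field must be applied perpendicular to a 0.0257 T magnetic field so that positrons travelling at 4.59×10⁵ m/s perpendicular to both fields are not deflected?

E = 1.18×10⁴ V/m

For straight-line motion qE = qvB, so E = vB.
E = 4.59×10⁵ × 0.0257 = 1.18×10⁴ V/m.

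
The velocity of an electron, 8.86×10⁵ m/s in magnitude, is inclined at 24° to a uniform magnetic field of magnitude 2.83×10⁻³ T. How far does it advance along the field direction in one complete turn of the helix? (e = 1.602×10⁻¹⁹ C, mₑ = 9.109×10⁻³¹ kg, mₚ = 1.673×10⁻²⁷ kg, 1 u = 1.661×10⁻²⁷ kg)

v∥ = v cosθ = 8.86×10⁵·cos24° ≈ 8.094×10⁵ m/s.
T = 2πm/(|q|B) = 2π(9.109×10⁻³¹)/((1.602×10⁻¹⁹)(2.83×10⁻³)) ≈ 1.262×10⁻⁸ s.
pitch = v∥ T = (8.094×10⁵)(1.262×10⁻⁸) ≈ 0.0102 m.

p ≈ 0.0102 m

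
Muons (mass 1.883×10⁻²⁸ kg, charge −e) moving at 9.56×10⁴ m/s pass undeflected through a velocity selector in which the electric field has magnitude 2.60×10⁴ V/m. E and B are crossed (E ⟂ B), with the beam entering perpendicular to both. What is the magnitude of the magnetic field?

Balance of forces in the selector: qE = qvB ⇒ B = E/v.
B = 2.60×10⁴/9.56×10⁴ = 0.272 T.

B = 0.272 T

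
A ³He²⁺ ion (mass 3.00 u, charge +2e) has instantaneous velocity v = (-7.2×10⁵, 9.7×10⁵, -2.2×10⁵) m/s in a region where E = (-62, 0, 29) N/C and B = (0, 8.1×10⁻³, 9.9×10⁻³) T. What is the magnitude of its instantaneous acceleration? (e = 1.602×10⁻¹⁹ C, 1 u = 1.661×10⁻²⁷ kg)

v×B = (1.14×10⁴, 7130, -5830) N/C.
E + v×B = (1.13×10⁴, 7130, -5800) N/C.
F = q(E + v×B) = (3.204×10⁻¹⁹ C)·(1.13×10⁴, 7130, -5800) = (3.63×10⁻¹⁵, 2.28×10⁻¹⁵, -1.86×10⁻¹⁵) N.
|a| = |F|/m = 4.673×10⁻¹⁵/4.983×10⁻²⁷ ≈ 9.38×10¹¹ m/s².

|a| ≈ 9.38×10¹¹ m/s²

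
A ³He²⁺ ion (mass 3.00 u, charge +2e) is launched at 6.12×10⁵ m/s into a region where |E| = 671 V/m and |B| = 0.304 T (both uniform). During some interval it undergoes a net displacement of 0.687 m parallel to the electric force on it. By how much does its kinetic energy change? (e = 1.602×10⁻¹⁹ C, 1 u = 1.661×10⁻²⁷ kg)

ΔKE ≈ 1.48×10⁻¹⁶ J

The magnetic force is always ⟂ v and does no work; only the electric force changes KE.
ΔKE = F_E · d = |q|E d = (3.204×10⁻¹⁹)(671)(0.687) ≈ 1.48×10⁻¹⁶ J.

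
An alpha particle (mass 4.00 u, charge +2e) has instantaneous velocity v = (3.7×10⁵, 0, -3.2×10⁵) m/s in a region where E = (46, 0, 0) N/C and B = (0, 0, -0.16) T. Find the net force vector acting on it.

F ≈ (1.47×10⁻¹⁷, 1.90×10⁻¹⁴, 0) N

v×B = (0, 5.92×10⁴, 0) N/C.
E + v×B = (46.0, 5.92×10⁴, 0) N/C.
F = q(E + v×B) = (3.204×10⁻¹⁹ C)·(46.0, 5.92×10⁴, 0) = (1.47×10⁻¹⁷, 1.90×10⁻¹⁴, 0) N.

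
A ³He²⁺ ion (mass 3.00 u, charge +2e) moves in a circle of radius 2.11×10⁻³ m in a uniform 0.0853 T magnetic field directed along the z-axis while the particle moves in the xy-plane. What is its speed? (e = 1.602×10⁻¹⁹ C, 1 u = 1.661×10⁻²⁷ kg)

From |q|vB = mv²/r, v = |q|Br/m.
v = (3.204×10⁻¹⁹)(0.0853)(2.11×10⁻³)/4.983×10⁻²⁷ ≈ 1.16×10⁴ m/s.

v ≈ 1.16×10⁴ m/s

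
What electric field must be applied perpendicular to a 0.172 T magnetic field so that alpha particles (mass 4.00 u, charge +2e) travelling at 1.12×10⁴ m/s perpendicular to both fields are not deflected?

For straight-line motion qE = qvB, so E = vB.
E = 1.12×10⁴ × 0.172 = 1930 V/m.

E = 1930 V/m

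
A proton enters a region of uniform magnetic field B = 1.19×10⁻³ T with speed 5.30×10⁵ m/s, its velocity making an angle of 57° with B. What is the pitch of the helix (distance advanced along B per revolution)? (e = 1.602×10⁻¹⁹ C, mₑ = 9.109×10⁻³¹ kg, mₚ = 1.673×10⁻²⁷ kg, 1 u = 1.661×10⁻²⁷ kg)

p ≈ 15.9 m

v∥ = v cosθ = 5.30×10⁵·cos57° ≈ 2.887×10⁵ m/s.
T = 2πm/(|q|B) = 2π(1.673×10⁻²⁷)/((1.602×10⁻¹⁹)(1.19×10⁻³)) ≈ 5.514×10⁻⁵ s.
pitch = v∥ T = (2.887×10⁵)(5.514×10⁻⁵) ≈ 15.9 m.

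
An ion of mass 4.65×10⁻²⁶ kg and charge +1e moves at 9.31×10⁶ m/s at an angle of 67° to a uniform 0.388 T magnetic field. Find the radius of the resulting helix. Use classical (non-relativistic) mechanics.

r ≈ 6.41 m

v⊥ = v sinθ = 9.31×10⁶·sin67° ≈ 8.570×10⁶ m/s.
r = m v⊥/(|q|B) = (4.65×10⁻²⁶)(8.570×10⁶)/((1.602×10⁻¹⁹)(0.388)) ≈ 6.41 m.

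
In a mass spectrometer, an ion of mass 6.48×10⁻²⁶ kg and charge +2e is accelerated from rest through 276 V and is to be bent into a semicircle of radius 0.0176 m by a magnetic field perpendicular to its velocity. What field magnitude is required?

B ≈ 0.600 T

v = √(2|q|V/m) = √(2·3.204×10⁻¹⁹·276/6.48×10⁻²⁶) ≈ 5.224×10⁴ m/s.
B = mv/(|q|r) = (6.48×10⁻²⁶)(5.224×10⁴)/((3.204×10⁻¹⁹)(0.0176)) ≈ 0.600 T.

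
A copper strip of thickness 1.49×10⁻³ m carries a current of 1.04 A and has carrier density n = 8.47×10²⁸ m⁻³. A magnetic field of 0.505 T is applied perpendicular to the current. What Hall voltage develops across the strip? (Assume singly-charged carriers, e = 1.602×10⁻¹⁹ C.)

V_H ≈ 2.60×10⁻⁸ V

V_H = IB/(n e t).
V_H = (1.04)(0.505)/((8.47×10²⁸)(1.602×10⁻¹⁹)(1.49×10⁻³)) ≈ 2.60×10⁻⁸ V.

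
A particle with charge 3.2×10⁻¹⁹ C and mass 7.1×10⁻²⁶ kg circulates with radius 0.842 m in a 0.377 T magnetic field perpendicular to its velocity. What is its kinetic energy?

KE ≈ 7.27×10⁻¹⁴ J

v = |q|Br/m, then KE = ½mv² = (qBr)²/(2m).
v = (3.2×10⁻¹⁹)(0.377)(0.842)/7.1×10⁻²⁶ ≈ 1.431×10⁶ m/s.
KE = ½(7.1×10⁻²⁶)(1.431×10⁶)² ≈ 7.27×10⁻¹⁴ J.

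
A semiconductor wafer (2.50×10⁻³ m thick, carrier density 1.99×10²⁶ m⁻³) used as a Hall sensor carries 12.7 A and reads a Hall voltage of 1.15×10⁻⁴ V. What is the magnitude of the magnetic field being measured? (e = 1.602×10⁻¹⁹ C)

From V_H = IB/(n e t), B = V_H n e t / I.
B = (1.15×10⁻⁴)(1.99×10²⁶)(1.602×10⁻¹⁹)(2.50×10⁻³)/12.7 ≈ 0.722 T.

B ≈ 0.722 T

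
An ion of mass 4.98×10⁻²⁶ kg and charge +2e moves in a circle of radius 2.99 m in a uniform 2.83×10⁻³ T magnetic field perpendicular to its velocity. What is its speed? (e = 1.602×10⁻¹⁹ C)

From |q|vB = mv²/r, v = |q|Br/m.
v = (3.204×10⁻¹⁹)(2.83×10⁻³)(2.99)/4.98×10⁻²⁶ ≈ 5.44×10⁴ m/s.

v ≈ 5.44×10⁴ m/s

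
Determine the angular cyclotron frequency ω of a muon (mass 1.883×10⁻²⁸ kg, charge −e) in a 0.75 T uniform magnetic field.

ω ≈ 6.4×10⁸ rad/s

ω = |q|B/m.
ω = (1.602×10⁻¹⁹)(0.75)/1.883×10⁻²⁸ ≈ 6.4×10⁸ rad/s.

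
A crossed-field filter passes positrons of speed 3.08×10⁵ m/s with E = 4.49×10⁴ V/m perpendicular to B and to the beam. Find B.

B = 0.146 T

Balance of forces in the selector: qE = qvB ⇒ B = E/v.
B = 4.49×10⁴/3.08×10⁵ = 0.146 T.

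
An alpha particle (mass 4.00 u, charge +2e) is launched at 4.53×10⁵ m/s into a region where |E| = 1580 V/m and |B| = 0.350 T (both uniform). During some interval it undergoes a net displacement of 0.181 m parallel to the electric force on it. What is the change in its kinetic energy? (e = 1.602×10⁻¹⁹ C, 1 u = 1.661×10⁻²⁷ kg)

ΔKE ≈ 9.16×10⁻¹⁷ J

The magnetic force is always ⟂ v and does no work; only the electric force changes KE.
ΔKE = F_E · d = |q|E d = (3.204×10⁻¹⁹)(1580)(0.181) ≈ 9.16×10⁻¹⁷ J.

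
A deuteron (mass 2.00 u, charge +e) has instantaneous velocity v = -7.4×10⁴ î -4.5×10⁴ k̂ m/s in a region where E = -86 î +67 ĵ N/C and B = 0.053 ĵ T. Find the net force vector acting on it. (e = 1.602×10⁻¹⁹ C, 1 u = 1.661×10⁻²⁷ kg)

F ≈ (3.68×10⁻¹⁶, 1.07×10⁻¹⁷, -6.28×10⁻¹⁶) N

v×B = (2380, 0, -3920) N/C.
E + v×B = (2300, 67.0, -3920) N/C.
F = q(E + v×B) = (1.602×10⁻¹⁹ C)·(2300, 67.0, -3920) = (3.68×10⁻¹⁶, 1.07×10⁻¹⁷, -6.28×10⁻¹⁶) N.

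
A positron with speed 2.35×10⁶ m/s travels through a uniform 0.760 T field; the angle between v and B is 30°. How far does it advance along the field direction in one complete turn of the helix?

v∥ = v cosθ = 2.35×10⁶·cos30° ≈ 2.035×10⁶ m/s.
T = 2πm/(|q|B) = 2π(9.109×10⁻³¹)/((1.602×10⁻¹⁹)(0.760)) ≈ 4.701×10⁻¹¹ s.
pitch = v∥ T = (2.035×10⁶)(4.701×10⁻¹¹) ≈ 9.57×10⁻⁵ m.

p ≈ 9.57×10⁻⁵ m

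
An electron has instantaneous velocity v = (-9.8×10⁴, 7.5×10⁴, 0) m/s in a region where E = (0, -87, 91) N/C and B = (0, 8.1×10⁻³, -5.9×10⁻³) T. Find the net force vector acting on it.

v×B = (-442, -578, -794) N/C.
E + v×B = (-442, -665, -703) N/C.
F = q(E + v×B) = (−1.602×10⁻¹⁹ C)·(-442, -665, -703) = (7.09×10⁻¹⁷, 1.07×10⁻¹⁶, 1.13×10⁻¹⁶) N.

F ≈ (7.09×10⁻¹⁷, 1.07×10⁻¹⁶, 1.13×10⁻¹⁶) N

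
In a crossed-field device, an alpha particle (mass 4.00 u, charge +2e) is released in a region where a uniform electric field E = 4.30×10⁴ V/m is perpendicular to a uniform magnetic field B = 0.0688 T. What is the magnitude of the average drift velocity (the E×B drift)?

v_d ≈ 6.25×10⁵ m/s

In crossed fields the guiding centre drifts at v_d = |E×B|/B² = E/B, independent of charge and mass.
v_d = 4.30×10⁴/0.0688 = 6.25×10⁵ m/s.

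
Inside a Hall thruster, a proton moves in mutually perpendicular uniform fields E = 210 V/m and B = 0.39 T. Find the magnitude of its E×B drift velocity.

The E×B drift speed is v_d = E/B.
v_d = 210/0.39 = 540 m/s.

v_d ≈ 540 m/s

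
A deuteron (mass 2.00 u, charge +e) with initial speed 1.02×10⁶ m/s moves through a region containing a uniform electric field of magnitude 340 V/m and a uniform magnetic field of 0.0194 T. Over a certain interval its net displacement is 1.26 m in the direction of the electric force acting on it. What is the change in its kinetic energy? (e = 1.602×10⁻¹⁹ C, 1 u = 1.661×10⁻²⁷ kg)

ΔKE ≈ 6.86×10⁻¹⁷ J

The magnetic force is always ⟂ v and does no work; only the electric force changes KE.
ΔKE = F_E · d = |q|E d = (1.602×10⁻¹⁹)(340)(1.26) ≈ 6.86×10⁻¹⁷ J.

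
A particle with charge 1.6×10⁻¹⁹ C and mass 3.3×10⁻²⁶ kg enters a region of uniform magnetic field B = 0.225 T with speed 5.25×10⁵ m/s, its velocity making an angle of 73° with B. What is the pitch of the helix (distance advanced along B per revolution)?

v∥ = v cosθ = 5.25×10⁵·cos73° ≈ 1.535×10⁵ m/s.
T = 2πm/(|q|B) = 2π(3.3×10⁻²⁶)/((1.6×10⁻¹⁹)(0.225)) ≈ 5.760×10⁻⁶ s.
pitch = v∥ T = (1.535×10⁵)(5.760×10⁻⁶) ≈ 0.884 m.

p ≈ 0.884 m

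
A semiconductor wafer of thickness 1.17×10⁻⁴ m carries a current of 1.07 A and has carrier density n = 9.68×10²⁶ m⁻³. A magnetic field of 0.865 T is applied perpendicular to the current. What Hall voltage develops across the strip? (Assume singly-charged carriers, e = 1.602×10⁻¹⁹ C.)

V_H ≈ 5.10×10⁻⁵ V

V_H = IB/(n e t).
V_H = (1.07)(0.865)/((9.68×10²⁶)(1.602×10⁻¹⁹)(1.17×10⁻⁴)) ≈ 5.10×10⁻⁵ V.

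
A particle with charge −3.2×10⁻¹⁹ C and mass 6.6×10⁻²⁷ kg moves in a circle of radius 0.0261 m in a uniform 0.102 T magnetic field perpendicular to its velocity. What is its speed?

From |q|vB = mv²/r, v = |q|Br/m.
v = (3.2×10⁻¹⁹)(0.102)(0.0261)/6.6×10⁻²⁷ ≈ 1.29×10⁵ m/s.

v ≈ 1.29×10⁵ m/s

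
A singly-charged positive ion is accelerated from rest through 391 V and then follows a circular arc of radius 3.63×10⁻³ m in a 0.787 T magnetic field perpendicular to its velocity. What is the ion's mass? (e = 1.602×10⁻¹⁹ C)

m ≈ 1.67×10⁻²⁷ kg

Combine |q|V = ½mv² and r = mv/(|q|B): eliminate v to get m = qB²r²/(2V).
m = (1.602×10⁻¹⁹)(0.787)²(3.63×10⁻³)²/(2·391) ≈ 1.67×10⁻²⁷ kg.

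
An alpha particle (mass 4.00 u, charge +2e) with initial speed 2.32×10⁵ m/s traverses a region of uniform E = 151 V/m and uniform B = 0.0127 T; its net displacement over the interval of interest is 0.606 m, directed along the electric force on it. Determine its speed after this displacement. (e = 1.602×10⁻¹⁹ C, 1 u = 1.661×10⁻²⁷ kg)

B does no work; ΔKE = |q|E d.
½mv_f² = ½mv₀² + |q|Ed = ½(6.644×10⁻²⁷)(2.32×10⁵)² + (3.204×10⁻¹⁹)(151)(0.606) ≈ 1.788×10⁻¹⁶ J + 2.932×10⁻¹⁷ J ≈ 2.081×10⁻¹⁶ J.
v_f = √(2·2.081×10⁻¹⁶/6.644×10⁻²⁷) ≈ 2.50×10⁵ m/s.

v_f ≈ 2.50×10⁵ m/s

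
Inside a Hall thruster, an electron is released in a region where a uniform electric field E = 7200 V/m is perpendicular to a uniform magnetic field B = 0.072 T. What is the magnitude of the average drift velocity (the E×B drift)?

v_d ≈ 1.0×10⁵ m/s

The steady drift has the magnetic force balancing the electric force, so v_d = E/B.
v_d = 7200/0.072 = 1.0×10⁵ m/s.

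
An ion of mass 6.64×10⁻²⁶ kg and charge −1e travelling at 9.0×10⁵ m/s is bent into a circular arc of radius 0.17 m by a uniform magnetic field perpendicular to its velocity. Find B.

From |q|vB = mv²/r, B = mv/(|q|r).
B = (6.64×10⁻²⁶)(9.0×10⁵)/((1.602×10⁻¹⁹)(0.17)) ≈ 2.2 T.

B ≈ 2.2 T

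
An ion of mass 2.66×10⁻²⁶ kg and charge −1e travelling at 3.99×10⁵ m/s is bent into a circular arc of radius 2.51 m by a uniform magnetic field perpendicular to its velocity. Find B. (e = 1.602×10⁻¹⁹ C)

B ≈ 0.0264 T

From |q|vB = mv²/r, B = mv/(|q|r).
B = (2.66×10⁻²⁶)(3.99×10⁵)/((1.602×10⁻¹⁹)(2.51)) ≈ 0.0264 T.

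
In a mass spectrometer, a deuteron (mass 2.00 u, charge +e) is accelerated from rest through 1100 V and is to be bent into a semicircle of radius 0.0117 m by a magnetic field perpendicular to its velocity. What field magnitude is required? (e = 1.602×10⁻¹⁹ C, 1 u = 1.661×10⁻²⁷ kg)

v = √(2|q|V/m) = √(2·1.602×10⁻¹⁹·1100/3.322×10⁻²⁷) ≈ 3.257×10⁵ m/s.
B = mv/(|q|r) = (3.322×10⁻²⁷)(3.257×10⁵)/((1.602×10⁻¹⁹)(0.0117)) ≈ 0.577 T.

B ≈ 0.577 T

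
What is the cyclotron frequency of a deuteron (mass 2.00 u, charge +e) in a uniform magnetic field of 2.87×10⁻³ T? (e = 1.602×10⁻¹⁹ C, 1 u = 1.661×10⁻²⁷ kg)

f ≈ 2.20×10⁴ Hz

f = |q|B/(2πm).
f = (1.602×10⁻¹⁹)(2.87×10⁻³)/(2π·3.322×10⁻²⁷) ≈ 2.20×10⁴ Hz.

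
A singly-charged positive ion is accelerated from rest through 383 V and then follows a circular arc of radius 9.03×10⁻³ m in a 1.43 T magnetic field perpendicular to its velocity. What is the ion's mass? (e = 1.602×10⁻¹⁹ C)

Combine |q|V = ½mv² and r = mv/(|q|B): eliminate v to get m = qB²r²/(2V).
m = (1.602×10⁻¹⁹)(1.43)²(9.03×10⁻³)²/(2·383) ≈ 3.49×10⁻²⁶ kg.

m ≈ 3.49×10⁻²⁶ kg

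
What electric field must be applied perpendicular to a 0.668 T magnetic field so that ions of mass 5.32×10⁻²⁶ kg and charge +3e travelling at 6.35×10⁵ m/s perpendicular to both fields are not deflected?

E = 4.24×10⁵ V/m

For straight-line motion qE = qvB, so E = vB.
E = 6.35×10⁵ × 0.668 = 4.24×10⁵ V/m.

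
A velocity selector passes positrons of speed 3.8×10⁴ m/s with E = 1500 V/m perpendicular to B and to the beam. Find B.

Balance of forces in the selector: qE = qvB ⇒ B = E/v.
B = 1500/3.8×10⁴ = 0.039 T.

B = 0.039 T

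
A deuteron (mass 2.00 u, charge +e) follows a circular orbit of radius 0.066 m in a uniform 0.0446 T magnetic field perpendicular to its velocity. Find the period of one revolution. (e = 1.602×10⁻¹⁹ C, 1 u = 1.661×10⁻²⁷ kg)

The cyclotron period depends only on m, q, B: T = 2πm/(|q|B).
T = 2π(3.322×10⁻²⁷)/((1.602×10⁻¹⁹)(0.0446)) ≈ 2.92×10⁻⁶ s.

T ≈ 2.92×10⁻⁶ s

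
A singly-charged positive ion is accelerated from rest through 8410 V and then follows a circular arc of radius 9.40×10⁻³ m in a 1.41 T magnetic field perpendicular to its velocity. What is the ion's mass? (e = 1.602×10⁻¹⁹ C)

m ≈ 1.67×10⁻²⁷ kg

Combine |q|V = ½mv² and r = mv/(|q|B): eliminate v to get m = qB²r²/(2V).
m = (1.602×10⁻¹⁹)(1.41)²(9.40×10⁻³)²/(2·8410) ≈ 1.67×10⁻²⁷ kg.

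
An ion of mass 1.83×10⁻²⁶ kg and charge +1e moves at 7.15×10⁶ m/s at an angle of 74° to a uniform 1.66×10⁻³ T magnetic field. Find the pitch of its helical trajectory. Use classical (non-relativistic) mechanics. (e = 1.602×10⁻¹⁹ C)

v∥ = v cosθ = 7.15×10⁶·cos74° ≈ 1.971×10⁶ m/s.
T = 2πm/(|q|B) = 2π(1.83×10⁻²⁶)/((1.602×10⁻¹⁹)(1.66×10⁻³)) ≈ 4.324×10⁻⁴ s.
pitch = v∥ T = (1.971×10⁶)(4.324×10⁻⁴) ≈ 852 m.

p ≈ 852 m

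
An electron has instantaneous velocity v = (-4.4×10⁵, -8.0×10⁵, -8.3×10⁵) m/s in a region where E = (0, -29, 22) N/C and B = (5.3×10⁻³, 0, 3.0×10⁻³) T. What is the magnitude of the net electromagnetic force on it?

|F| ≈ 9.28×10⁻¹⁶ N

v×B = (-2400, -3080, 4240) N/C.
E + v×B = (-2400, -3110, 4260) N/C.
F = q(E + v×B) = (−1.602×10⁻¹⁹ C)·(-2400, -3110, 4260) = (3.84×10⁻¹⁶, 4.98×10⁻¹⁶, -6.83×10⁻¹⁶) N.
|F| = 9.28×10⁻¹⁶ N.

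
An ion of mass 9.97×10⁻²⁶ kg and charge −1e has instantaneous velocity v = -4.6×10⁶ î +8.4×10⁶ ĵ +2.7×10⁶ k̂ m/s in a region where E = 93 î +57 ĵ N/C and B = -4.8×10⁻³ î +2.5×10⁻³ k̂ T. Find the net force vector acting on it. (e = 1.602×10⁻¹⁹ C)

F ≈ (-3.38×10⁻¹⁵, 2.25×10⁻¹⁶, -6.46×10⁻¹⁵) N

v×B = (2.10×10⁴, -1460, 4.03×10⁴) N/C.
E + v×B = (2.11×10⁴, -1400, 4.03×10⁴) N/C.
F = q(E + v×B) = (−1.602×10⁻¹⁹ C)·(2.11×10⁴, -1400, 4.03×10⁴) = (-3.38×10⁻¹⁵, 2.25×10⁻¹⁶, -6.46×10⁻¹⁵) N.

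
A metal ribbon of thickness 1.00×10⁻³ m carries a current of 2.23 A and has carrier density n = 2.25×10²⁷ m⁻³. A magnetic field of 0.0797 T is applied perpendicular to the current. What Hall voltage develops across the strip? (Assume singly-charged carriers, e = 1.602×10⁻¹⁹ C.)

V_H = IB/(n e t).
V_H = (2.23)(0.0797)/((2.25×10²⁷)(1.602×10⁻¹⁹)(1.00×10⁻³)) ≈ 4.93×10⁻⁷ V.

V_H ≈ 4.93×10⁻⁷ V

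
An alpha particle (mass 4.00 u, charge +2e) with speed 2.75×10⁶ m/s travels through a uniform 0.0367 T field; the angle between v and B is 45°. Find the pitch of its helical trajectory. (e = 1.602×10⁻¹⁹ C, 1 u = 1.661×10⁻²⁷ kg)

v∥ = v cosθ = 2.75×10⁶·cos45° ≈ 1.945×10⁶ m/s.
T = 2πm/(|q|B) = 2π(6.644×10⁻²⁷)/((3.204×10⁻¹⁹)(0.0367)) ≈ 3.550×10⁻⁶ s.
pitch = v∥ T = (1.945×10⁶)(3.550×10⁻⁶) ≈ 6.90 m.

p ≈ 6.90 m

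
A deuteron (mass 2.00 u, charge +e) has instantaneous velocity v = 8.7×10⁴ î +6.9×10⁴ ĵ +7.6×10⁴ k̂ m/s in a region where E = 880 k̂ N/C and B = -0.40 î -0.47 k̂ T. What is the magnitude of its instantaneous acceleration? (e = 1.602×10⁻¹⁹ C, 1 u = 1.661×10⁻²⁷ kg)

|a| ≈ 2.14×10¹² m/s²

v×B = (-3.24×10⁴, 1.05×10⁴, 2.76×10⁴) N/C.
E + v×B = (-3.24×10⁴, 1.05×10⁴, 2.85×10⁴) N/C.
F = q(E + v×B) = (1.602×10⁻¹⁹ C)·(-3.24×10⁴, 1.05×10⁴, 2.85×10⁴) = (-5.20×10⁻¹⁵, 1.68×10⁻¹⁵, 4.56×10⁻¹⁵) N.
|a| = |F|/m = 7.116×10⁻¹⁵/3.322×10⁻²⁷ ≈ 2.14×10¹² m/s².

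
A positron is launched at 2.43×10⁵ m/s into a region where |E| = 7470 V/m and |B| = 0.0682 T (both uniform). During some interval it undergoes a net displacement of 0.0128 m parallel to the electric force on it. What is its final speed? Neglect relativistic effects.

v_f ≈ 5.80×10⁶ m/s

B does no work; ΔKE = |q|E d.
½mv_f² = ½mv₀² + |q|Ed = ½(9.109×10⁻³¹)(2.43×10⁵)² + (1.602×10⁻¹⁹)(7470)(0.0128) ≈ 2.689×10⁻²⁰ J + 1.532×10⁻¹⁷ J ≈ 1.534×10⁻¹⁷ J.
v_f = √(2·1.534×10⁻¹⁷/9.109×10⁻³¹) ≈ 5.80×10⁶ m/s.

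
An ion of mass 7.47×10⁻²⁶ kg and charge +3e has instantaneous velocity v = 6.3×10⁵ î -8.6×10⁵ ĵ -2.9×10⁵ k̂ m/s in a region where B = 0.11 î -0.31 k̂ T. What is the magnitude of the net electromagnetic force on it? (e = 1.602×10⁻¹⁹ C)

v×B = (2.67×10⁵, 1.63×10⁵, 9.46×10⁴) N/C.
F = q v×B = (4.806×10⁻¹⁹ C)·(2.67×10⁵, 1.63×10⁵, 9.46×10⁴) = (1.28×10⁻¹³, 7.85×10⁻¹⁴, 4.55×10⁻¹⁴) N.
|F| = 1.57×10⁻¹³ N.

|F| ≈ 1.57×10⁻¹³ N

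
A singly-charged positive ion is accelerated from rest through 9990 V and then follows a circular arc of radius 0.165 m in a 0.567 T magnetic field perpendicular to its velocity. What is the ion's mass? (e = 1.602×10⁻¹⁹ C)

Combine |q|V = ½mv² and r = mv/(|q|B): eliminate v to get m = qB²r²/(2V).
m = (1.602×10⁻¹⁹)(0.567)²(0.165)²/(2·9990) ≈ 7.02×10⁻²⁶ kg.

m ≈ 7.02×10⁻²⁶ kg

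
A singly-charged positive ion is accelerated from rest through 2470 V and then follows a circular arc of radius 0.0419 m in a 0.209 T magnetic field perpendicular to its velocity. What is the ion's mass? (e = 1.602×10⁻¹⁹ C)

Combine |q|V = ½mv² and r = mv/(|q|B): eliminate v to get m = qB²r²/(2V).
m = (1.602×10⁻¹⁹)(0.209)²(0.0419)²/(2·2470) ≈ 2.49×10⁻²⁷ kg.

m ≈ 2.49×10⁻²⁷ kg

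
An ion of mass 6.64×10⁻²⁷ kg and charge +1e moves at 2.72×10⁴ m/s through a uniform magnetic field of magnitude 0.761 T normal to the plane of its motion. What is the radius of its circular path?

r ≈ 1.48×10⁻³ m

The magnetic force provides the centripetal force: |q|vB = mv²/r.
r = mv/(|q|B) = (6.64×10⁻²⁷)(2.72×10⁴)/((1.602×10⁻¹⁹)(0.761)) ≈ 1.48×10⁻³ m.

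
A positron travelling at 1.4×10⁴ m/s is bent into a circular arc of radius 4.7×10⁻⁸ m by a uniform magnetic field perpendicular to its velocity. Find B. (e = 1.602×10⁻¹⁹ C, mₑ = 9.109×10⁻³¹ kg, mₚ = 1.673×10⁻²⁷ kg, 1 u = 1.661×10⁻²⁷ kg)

B ≈ 1.7 T

From |q|vB = mv²/r, B = mv/(|q|r).
B = (9.109×10⁻³¹)(1.4×10⁴)/((1.602×10⁻¹⁹)(4.7×10⁻⁸)) ≈ 1.7 T.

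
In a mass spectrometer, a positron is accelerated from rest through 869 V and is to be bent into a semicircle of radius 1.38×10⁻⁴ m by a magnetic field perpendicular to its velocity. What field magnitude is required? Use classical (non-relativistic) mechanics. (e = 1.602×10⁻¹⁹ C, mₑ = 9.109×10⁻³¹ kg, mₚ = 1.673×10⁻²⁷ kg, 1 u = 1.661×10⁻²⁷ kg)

v = √(2|q|V/m) = √(2·1.602×10⁻¹⁹·869/9.109×10⁻³¹) ≈ 1.748×10⁷ m/s.
B = mv/(|q|r) = (9.109×10⁻³¹)(1.748×10⁷)/((1.602×10⁻¹⁹)(1.38×10⁻⁴)) ≈ 0.720 T.

B ≈ 0.720 T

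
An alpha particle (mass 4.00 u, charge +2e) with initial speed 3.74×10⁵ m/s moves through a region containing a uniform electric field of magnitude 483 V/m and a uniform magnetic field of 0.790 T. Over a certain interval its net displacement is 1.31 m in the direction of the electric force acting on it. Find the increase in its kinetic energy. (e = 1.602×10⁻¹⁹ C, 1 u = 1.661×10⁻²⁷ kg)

ΔKE ≈ 2.03×10⁻¹⁶ J

The magnetic force is always ⟂ v and does no work; only the electric force changes KE.
ΔKE = F_E · d = |q|E d = (3.204×10⁻¹⁹)(483)(1.31) ≈ 2.03×10⁻¹⁶ J.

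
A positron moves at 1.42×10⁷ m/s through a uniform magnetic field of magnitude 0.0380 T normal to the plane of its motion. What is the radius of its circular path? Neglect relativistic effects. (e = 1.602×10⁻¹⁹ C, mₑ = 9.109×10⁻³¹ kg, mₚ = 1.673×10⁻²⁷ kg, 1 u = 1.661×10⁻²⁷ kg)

r ≈ 2.12×10⁻³ m

The magnetic force provides the centripetal force: |q|vB = mv²/r.
r = mv/(|q|B) = (9.109×10⁻³¹)(1.42×10⁷)/((1.602×10⁻¹⁹)(0.0380)) ≈ 2.12×10⁻³ m.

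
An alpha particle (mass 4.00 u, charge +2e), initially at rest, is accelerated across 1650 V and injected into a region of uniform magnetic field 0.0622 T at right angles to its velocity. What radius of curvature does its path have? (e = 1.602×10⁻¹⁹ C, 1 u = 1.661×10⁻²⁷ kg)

Acceleration: |q|V = ½mv² ⇒ v = √(2|q|V/m) = √(2·3.204×10⁻¹⁹·1650/6.644×10⁻²⁷) ≈ 3.989×10⁵ m/s.
In the field: r = mv/(|q|B) = (6.644×10⁻²⁷)(3.989×10⁵)/((3.204×10⁻¹⁹)(0.0622)) ≈ 0.133 m.

r ≈ 0.133 m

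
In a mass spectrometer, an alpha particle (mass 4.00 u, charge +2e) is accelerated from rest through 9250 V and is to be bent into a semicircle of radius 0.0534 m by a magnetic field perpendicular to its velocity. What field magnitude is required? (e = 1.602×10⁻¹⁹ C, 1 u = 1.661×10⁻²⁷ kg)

B ≈ 0.367 T

v = √(2|q|V/m) = √(2·3.204×10⁻¹⁹·9250/6.644×10⁻²⁷) ≈ 9.445×10⁵ m/s.
B = mv/(|q|r) = (6.644×10⁻²⁷)(9.445×10⁵)/((3.204×10⁻¹⁹)(0.0534)) ≈ 0.367 T.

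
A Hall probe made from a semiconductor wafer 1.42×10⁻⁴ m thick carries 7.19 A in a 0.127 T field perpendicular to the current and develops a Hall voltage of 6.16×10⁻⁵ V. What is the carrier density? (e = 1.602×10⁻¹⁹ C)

n ≈ 6.52×10²⁶ m⁻³

From V_H = IB/(n e t), n = IB/(V_H e t).
n = (7.19)(0.127)/((6.16×10⁻⁵)(1.602×10⁻¹⁹)(1.42×10⁻⁴)) ≈ 6.52×10²⁶ m⁻³.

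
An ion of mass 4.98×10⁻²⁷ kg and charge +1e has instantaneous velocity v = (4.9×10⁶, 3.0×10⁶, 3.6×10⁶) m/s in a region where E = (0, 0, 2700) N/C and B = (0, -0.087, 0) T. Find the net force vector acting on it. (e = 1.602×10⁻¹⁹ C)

F ≈ (5.02×10⁻¹⁴, 0, -6.79×10⁻¹⁴) N

v×B = (3.13×10⁵, 0, -4.26×10⁵) N/C.
E + v×B = (3.13×10⁵, 0, -4.24×10⁵) N/C.
F = q(E + v×B) = (1.602×10⁻¹⁹ C)·(3.13×10⁵, 0, -4.24×10⁵) = (5.02×10⁻¹⁴, 0, -6.79×10⁻¹⁴) N.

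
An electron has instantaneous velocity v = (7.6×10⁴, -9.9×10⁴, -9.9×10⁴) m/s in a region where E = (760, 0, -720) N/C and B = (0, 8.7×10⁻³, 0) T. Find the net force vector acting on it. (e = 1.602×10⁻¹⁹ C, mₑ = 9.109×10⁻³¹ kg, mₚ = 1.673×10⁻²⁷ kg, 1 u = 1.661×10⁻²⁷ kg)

F ≈ (-2.60×10⁻¹⁶, 0, 9.42×10⁻¹⁸) N

v×B = (861, 0, 661) N/C.
E + v×B = (1620, 0, -58.8) N/C.
F = q(E + v×B) = (−1.602×10⁻¹⁹ C)·(1620, 0, -58.8) = (-2.60×10⁻¹⁶, 0, 9.42×10⁻¹⁸) N.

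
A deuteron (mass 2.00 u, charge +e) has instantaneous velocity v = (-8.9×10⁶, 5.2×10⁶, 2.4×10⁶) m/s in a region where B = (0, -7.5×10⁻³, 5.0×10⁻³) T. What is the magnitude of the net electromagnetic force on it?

|F| ≈ 1.47×10⁻¹⁴ N

v×B = (4.40×10⁴, 4.45×10⁴, 6.68×10⁴) N/C.
F = q v×B = (1.602×10⁻¹⁹ C)·(4.40×10⁴, 4.45×10⁴, 6.68×10⁴) = (7.05×10⁻¹⁵, 7.13×10⁻¹⁵, 1.07×10⁻¹⁴) N.
|F| = 1.47×10⁻¹⁴ N.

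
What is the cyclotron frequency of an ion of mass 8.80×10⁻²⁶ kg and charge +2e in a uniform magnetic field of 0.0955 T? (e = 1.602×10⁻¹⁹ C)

f = |q|B/(2πm).
f = (3.204×10⁻¹⁹)(0.0955)/(2π·8.80×10⁻²⁶) ≈ 5.53×10⁴ Hz.

f ≈ 5.53×10⁴ Hz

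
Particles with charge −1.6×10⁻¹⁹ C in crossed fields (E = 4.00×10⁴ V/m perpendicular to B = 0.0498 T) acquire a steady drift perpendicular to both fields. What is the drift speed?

v_d ≈ 8.03×10⁵ m/s

The steady drift has the magnetic force balancing the electric force, so v_d = E/B.
v_d = 4.00×10⁴/0.0498 = 8.03×10⁵ m/s.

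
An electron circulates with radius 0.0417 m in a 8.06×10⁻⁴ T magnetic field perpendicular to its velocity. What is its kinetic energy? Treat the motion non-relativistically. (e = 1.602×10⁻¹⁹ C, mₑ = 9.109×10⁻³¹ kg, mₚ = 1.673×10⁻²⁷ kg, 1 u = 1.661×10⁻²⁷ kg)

KE ≈ 1.59×10⁻¹⁷ J

v = |q|Br/m, then KE = ½mv² = (qBr)²/(2m).
v = (1.602×10⁻¹⁹)(8.06×10⁻⁴)(0.0417)/9.109×10⁻³¹ ≈ 5.911×10⁶ m/s.
KE = ½(9.109×10⁻³¹)(5.911×10⁶)² ≈ 1.59×10⁻¹⁷ J.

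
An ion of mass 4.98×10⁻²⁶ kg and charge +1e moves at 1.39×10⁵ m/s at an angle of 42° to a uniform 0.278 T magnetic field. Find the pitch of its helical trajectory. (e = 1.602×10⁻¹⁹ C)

p ≈ 0.726 m

v∥ = v cosθ = 1.39×10⁵·cos42° ≈ 1.033×10⁵ m/s.
T = 2πm/(|q|B) = 2π(4.98×10⁻²⁶)/((1.602×10⁻¹⁹)(0.278)) ≈ 7.026×10⁻⁶ s.
pitch = v∥ T = (1.033×10⁵)(7.026×10⁻⁶) ≈ 0.726 m.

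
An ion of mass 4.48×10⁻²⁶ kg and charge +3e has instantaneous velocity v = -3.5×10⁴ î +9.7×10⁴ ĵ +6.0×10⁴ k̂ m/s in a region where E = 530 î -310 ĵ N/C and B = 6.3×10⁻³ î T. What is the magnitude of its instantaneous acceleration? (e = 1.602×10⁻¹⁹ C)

|a| ≈ 8.71×10⁹ m/s²

v×B = (0, 378, -611) N/C.
E + v×B = (530, 68.0, -611) N/C.
F = q(E + v×B) = (4.806×10⁻¹⁹ C)·(530, 68.0, -611) = (2.55×10⁻¹⁶, 3.27×10⁻¹⁷, -2.94×10⁻¹⁶) N.
|a| = |F|/m = 3.901×10⁻¹⁶/4.48×10⁻²⁶ ≈ 8.71×10⁹ m/s².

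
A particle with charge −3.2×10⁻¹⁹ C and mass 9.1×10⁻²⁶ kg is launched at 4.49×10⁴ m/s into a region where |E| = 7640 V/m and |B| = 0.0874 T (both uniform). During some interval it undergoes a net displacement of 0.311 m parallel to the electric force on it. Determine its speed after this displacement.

v_f ≈ 1.37×10⁵ m/s

B does no work; ΔKE = |q|E d.
½mv_f² = ½mv₀² + |q|Ed = ½(9.1×10⁻²⁶)(4.49×10⁴)² + (3.2×10⁻¹⁹)(7640)(0.311) ≈ 9.173×10⁻¹⁷ J + 7.603×10⁻¹⁶ J ≈ 8.521×10⁻¹⁶ J.
v_f = √(2·8.521×10⁻¹⁶/9.1×10⁻²⁶) ≈ 1.37×10⁵ m/s.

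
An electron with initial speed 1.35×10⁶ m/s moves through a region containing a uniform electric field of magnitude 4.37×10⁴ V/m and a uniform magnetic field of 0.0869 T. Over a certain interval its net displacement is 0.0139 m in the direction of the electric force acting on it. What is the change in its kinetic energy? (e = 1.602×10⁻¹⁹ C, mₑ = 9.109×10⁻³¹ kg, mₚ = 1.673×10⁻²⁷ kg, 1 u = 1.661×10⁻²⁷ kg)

ΔKE ≈ 9.73×10⁻¹⁷ J

The magnetic force is always ⟂ v and does no work; only the electric force changes KE.
ΔKE = F_E · d = |q|E d = (1.602×10⁻¹⁹)(4.37×10⁴)(0.0139) ≈ 9.73×10⁻¹⁷ J.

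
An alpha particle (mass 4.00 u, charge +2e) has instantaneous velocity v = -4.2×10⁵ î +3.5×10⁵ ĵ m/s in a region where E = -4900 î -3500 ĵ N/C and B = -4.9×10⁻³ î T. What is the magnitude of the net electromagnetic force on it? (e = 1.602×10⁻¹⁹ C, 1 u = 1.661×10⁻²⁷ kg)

v×B = (0, 0, 1720) N/C.
E + v×B = (-4900, -3500, 1720) N/C.
F = q(E + v×B) = (3.204×10⁻¹⁹ C)·(-4900, -3500, 1720) = (-1.57×10⁻¹⁵, -1.12×10⁻¹⁵, 5.49×10⁻¹⁶) N.
|F| = 2.01×10⁻¹⁵ N.

|F| ≈ 2.01×10⁻¹⁵ N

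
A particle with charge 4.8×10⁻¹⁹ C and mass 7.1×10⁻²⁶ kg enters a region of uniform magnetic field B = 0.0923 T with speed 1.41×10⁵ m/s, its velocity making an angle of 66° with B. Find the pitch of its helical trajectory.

p ≈ 0.577 m

v∥ = v cosθ = 1.41×10⁵·cos66° ≈ 5.735×10⁴ m/s.
T = 2πm/(|q|B) = 2π(7.1×10⁻²⁶)/((4.8×10⁻¹⁹)(0.0923)) ≈ 1.007×10⁻⁵ s.
pitch = v∥ T = (5.735×10⁴)(1.007×10⁻⁵) ≈ 0.577 m.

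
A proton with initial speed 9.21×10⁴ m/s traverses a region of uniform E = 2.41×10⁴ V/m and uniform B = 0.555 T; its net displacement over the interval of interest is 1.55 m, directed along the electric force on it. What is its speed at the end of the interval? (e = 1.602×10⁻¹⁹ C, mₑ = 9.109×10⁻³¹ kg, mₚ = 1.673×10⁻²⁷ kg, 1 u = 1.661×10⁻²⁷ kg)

B does no work; ΔKE = |q|E d.
½mv_f² = ½mv₀² + |q|Ed = ½(1.673×10⁻²⁷)(9.21×10⁴)² + (1.602×10⁻¹⁹)(2.41×10⁴)(1.55) ≈ 7.096×10⁻¹⁸ J + 5.984×10⁻¹⁵ J ≈ 5.991×10⁻¹⁵ J.
v_f = √(2·5.991×10⁻¹⁵/1.673×10⁻²⁷) ≈ 2.68×10⁶ m/s.

v_f ≈ 2.68×10⁶ m/s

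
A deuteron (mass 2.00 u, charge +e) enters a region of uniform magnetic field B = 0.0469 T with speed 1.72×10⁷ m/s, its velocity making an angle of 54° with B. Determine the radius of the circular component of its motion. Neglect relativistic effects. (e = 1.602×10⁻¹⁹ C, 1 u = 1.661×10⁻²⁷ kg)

v⊥ = v sinθ = 1.72×10⁷·sin54° ≈ 1.392×10⁷ m/s.
r = m v⊥/(|q|B) = (3.322×10⁻²⁷)(1.392×10⁷)/((1.602×10⁻¹⁹)(0.0469)) ≈ 6.15 m.

r ≈ 6.15 m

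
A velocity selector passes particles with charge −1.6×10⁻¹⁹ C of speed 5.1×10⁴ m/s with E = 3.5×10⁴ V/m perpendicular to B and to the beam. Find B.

Balance of forces in the selector: qE = qvB ⇒ B = E/v.
B = 3.5×10⁴/5.1×10⁴ = 0.69 T.

B = 0.69 T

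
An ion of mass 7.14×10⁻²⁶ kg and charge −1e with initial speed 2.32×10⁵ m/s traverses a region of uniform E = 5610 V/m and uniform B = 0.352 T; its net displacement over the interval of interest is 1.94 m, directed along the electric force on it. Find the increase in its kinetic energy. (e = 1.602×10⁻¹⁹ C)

ΔKE ≈ 1.74×10⁻¹⁵ J

The magnetic force is always ⟂ v and does no work; only the electric force changes KE.
ΔKE = F_E · d = |q|E d = (1.602×10⁻¹⁹)(5610)(1.94) ≈ 1.74×10⁻¹⁵ J.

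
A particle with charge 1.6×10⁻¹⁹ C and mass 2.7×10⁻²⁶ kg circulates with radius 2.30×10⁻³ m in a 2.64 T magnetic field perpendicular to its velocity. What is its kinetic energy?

v = |q|Br/m, then KE = ½mv² = (qBr)²/(2m).
v = (1.6×10⁻¹⁹)(2.64)(2.30×10⁻³)/2.7×10⁻²⁶ ≈ 3.598×10⁴ m/s.
KE = ½(2.7×10⁻²⁶)(3.598×10⁴)² ≈ 1.75×10⁻¹⁷ J = 109 eV.

KE ≈ 109 eV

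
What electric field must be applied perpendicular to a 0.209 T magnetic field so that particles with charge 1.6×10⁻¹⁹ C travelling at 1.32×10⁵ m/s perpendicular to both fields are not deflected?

For straight-line motion qE = qvB, so E = vB.
E = 1.32×10⁵ × 0.209 = 2.76×10⁴ V/m.

E = 2.76×10⁴ V/m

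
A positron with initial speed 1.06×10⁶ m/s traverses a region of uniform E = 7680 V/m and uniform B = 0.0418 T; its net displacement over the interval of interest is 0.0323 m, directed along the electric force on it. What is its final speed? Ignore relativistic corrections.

v_f ≈ 9.40×10⁶ m/s

B does no work; ΔKE = |q|E d.
½mv_f² = ½mv₀² + |q|Ed = ½(9.109×10⁻³¹)(1.06×10⁶)² + (1.602×10⁻¹⁹)(7680)(0.0323) ≈ 5.117×10⁻¹⁹ J + 3.974×10⁻¹⁷ J ≈ 4.025×10⁻¹⁷ J.
v_f = √(2·4.025×10⁻¹⁷/9.109×10⁻³¹) ≈ 9.40×10⁶ m/s.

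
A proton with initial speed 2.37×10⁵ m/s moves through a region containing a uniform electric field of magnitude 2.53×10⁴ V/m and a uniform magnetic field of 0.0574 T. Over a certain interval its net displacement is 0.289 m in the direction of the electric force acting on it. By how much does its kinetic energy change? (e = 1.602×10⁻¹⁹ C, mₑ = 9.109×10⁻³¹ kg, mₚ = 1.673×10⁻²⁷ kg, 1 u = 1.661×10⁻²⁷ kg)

ΔKE ≈ 1.17×10⁻¹⁵ J

The magnetic force is always ⟂ v and does no work; only the electric force changes KE.
ΔKE = F_E · d = |q|E d = (1.602×10⁻¹⁹)(2.53×10⁴)(0.289) ≈ 1.17×10⁻¹⁵ J.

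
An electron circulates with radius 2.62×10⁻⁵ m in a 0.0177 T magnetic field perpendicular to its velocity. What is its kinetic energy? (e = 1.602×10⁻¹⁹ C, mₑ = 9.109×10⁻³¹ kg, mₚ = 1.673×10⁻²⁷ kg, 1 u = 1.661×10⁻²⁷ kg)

v = |q|Br/m, then KE = ½mv² = (qBr)²/(2m).
v = (1.602×10⁻¹⁹)(0.0177)(2.62×10⁻⁵)/9.109×10⁻³¹ ≈ 8.156×10⁴ m/s.
KE = ½(9.109×10⁻³¹)(8.156×10⁴)² ≈ 3.03×10⁻²¹ J.

KE ≈ 3.03×10⁻²¹ J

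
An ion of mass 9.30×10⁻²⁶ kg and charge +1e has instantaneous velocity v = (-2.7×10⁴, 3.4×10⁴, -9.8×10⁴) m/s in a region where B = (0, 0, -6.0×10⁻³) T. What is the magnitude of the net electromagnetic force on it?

v×B = (-204, -162, 0) N/C.
F = q v×B = (1.602×10⁻¹⁹ C)·(-204, -162, 0) = (-3.27×10⁻¹⁷, -2.60×10⁻¹⁷, 0) N.
|F| = 4.17×10⁻¹⁷ N.

|F| ≈ 4.17×10⁻¹⁷ N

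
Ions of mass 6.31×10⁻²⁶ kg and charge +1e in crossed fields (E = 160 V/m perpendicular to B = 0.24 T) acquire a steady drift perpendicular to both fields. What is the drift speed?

In crossed fields the guiding centre drifts at v_d = |E×B|/B² = E/B, independent of charge and mass.
v_d = 160/0.24 = 670 m/s.

v_d ≈ 670 m/s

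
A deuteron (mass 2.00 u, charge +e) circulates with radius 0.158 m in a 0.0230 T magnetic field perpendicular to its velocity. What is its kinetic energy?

KE ≈ 5.10×10⁻¹⁷ J

v = |q|Br/m, then KE = ½mv² = (qBr)²/(2m).
v = (1.602×10⁻¹⁹)(0.0230)(0.158)/3.322×10⁻²⁷ ≈ 1.752×10⁵ m/s.
KE = ½(3.322×10⁻²⁷)(1.752×10⁵)² ≈ 5.10×10⁻¹⁷ J.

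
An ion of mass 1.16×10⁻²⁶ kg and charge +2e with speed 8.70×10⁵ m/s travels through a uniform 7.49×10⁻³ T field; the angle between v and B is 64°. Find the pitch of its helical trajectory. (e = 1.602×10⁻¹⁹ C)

p ≈ 11.6 m

v∥ = v cosθ = 8.70×10⁵·cos64° ≈ 3.814×10⁵ m/s.
T = 2πm/(|q|B) = 2π(1.16×10⁻²⁶)/((3.204×10⁻¹⁹)(7.49×10⁻³)) ≈ 3.037×10⁻⁵ s.
pitch = v∥ T = (3.814×10⁵)(3.037×10⁻⁵) ≈ 11.6 m.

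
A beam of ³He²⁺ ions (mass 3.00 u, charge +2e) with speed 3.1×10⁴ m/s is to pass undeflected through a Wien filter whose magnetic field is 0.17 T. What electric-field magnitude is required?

For straight-line motion qE = qvB, so E = vB.
E = 3.1×10⁴ × 0.17 = 5300 V/m.

E = 5300 V/m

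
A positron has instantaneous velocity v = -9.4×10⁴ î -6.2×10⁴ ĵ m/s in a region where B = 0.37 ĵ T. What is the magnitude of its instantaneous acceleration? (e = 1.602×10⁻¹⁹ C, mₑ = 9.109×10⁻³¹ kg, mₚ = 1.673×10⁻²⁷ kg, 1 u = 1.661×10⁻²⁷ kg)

v×B = (0, 0, -3.48×10⁴) N/C.
F = q v×B = (1.602×10⁻¹⁹ C)·(0, 0, -3.48×10⁴) = (0, 0, -5.57×10⁻¹⁵) N.
|a| = |F|/m = 5.572×10⁻¹⁵/9.109×10⁻³¹ ≈ 6.12×10¹⁵ m/s².

|a| ≈ 6.12×10¹⁵ m/s²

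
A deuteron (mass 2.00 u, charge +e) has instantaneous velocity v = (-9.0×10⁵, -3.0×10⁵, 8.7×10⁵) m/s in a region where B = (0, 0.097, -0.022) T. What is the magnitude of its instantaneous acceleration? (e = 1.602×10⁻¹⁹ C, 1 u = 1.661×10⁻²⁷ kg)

|a| ≈ 5.72×10¹² m/s²

v×B = (-7.78×10⁴, -1.98×10⁴, -8.73×10⁴) N/C.
F = q v×B = (1.602×10⁻¹⁹ C)·(-7.78×10⁴, -1.98×10⁴, -8.73×10⁴) = (-1.25×10⁻¹⁴, -3.17×10⁻¹⁵, -1.40×10⁻¹⁴) N.
|a| = |F|/m = 1.900×10⁻¹⁴/3.322×10⁻²⁷ ≈ 5.72×10¹² m/s².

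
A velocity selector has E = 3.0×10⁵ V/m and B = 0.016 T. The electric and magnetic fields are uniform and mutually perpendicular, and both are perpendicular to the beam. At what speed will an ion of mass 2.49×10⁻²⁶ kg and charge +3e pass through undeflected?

v = 1.9×10⁷ m/s

Zero net Lorentz force requires |qE| = |q v×B|, i.e. E = vB.
v = E/B = 3.0×10⁵/0.016 = 1.9×10⁷ m/s.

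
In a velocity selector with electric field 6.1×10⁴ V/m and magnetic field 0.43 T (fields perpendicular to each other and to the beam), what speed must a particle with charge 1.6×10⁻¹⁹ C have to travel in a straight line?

Zero net Lorentz force requires |qE| = |q v×B|, i.e. E = vB.
v = E/B = 6.1×10⁴/0.43 = 1.4×10⁵ m/s.

v = 1.4×10⁵ m/s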